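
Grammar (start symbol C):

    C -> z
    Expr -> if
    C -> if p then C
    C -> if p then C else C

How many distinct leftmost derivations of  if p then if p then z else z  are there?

Parse trees for if p then if p then z else z:
  [C if p then [C if p then [C z] else [C z]]]
  [C if p then [C if p then [C z]] else [C z]]

2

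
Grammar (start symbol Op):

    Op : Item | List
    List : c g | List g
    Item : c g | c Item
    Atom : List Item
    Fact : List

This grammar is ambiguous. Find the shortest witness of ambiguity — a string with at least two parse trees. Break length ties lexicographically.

length 2: c g has 2 parse trees

Two derivations of c g:
  Op ⇒ Item ⇒ c g
  Op ⇒ List ⇒ c g

c g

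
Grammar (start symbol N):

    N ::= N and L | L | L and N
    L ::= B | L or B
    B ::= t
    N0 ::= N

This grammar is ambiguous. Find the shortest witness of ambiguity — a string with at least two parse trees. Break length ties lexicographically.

length 1: no string has ≥2 trees
length 3: t and t has 2 parse trees

Two derivations of t and t:
  N ⇒ N and L ⇒ L and L ⇒ B and L ⇒ t and L ⇒ t and B ⇒ t and t
  N ⇒ L and N ⇒ B and N ⇒ t and N ⇒ t and L ⇒ t and B ⇒ t and t

t and t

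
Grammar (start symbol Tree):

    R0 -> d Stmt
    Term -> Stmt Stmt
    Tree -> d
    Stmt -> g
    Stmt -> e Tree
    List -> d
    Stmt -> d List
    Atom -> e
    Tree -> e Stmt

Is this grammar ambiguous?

Unambiguous

(Term, Atom, R0 are unreachable from Tree, so their rules don't affect L(Tree).) Each reachable nonterminal has at most one production per leading terminal, and all productions are right-linear; the derivation is determined token-by-token.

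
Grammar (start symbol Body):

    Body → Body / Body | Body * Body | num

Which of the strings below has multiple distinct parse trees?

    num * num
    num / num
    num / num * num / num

num / num * num / num

num * num: 1 tree
num / num: 1 tree
num / num * num / num: 5 trees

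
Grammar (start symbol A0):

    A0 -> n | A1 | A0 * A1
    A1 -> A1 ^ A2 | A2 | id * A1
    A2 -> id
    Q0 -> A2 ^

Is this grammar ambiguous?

Witness: id * id

Derivation 1: A0 ⇒ A1 ⇒ id * A1 ⇒ id * A2 ⇒ id * id
Derivation 2: A0 ⇒ A0 * A1 ⇒ A1 * A1 ⇒ A2 * A1 ⇒ id * A1 ⇒ id * A2 ⇒ id * id

Two distinct leftmost derivations for the same string.

Ambiguous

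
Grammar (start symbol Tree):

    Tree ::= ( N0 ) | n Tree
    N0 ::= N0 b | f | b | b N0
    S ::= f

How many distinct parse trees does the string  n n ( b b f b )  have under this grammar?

3

Parse trees for n n ( b b f b ):
  [Tree n [Tree n [Tree ( [N0 [N0 b [N0 b [N0 f]]] b] )]]]
  [Tree n [Tree n [Tree ( [N0 b [N0 [N0 b [N0 f]] b]] )]]]
  [Tree n [Tree n [Tree ( [N0 b [N0 b [N0 [N0 f] b]]] )]]]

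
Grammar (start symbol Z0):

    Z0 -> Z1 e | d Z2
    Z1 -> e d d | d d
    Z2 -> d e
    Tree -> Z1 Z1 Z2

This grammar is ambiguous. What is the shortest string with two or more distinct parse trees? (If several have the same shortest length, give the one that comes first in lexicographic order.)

length 3: d d e has 2 parse trees

Two derivations of d d e:
  Z0 ⇒ Z1 e ⇒ d d e
  Z0 ⇒ d Z2 ⇒ d d e

d d e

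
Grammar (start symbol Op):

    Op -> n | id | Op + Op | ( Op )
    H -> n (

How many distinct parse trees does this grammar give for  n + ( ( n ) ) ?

1

Parse trees for n + ( ( n ) ):
  [Op [Op n] + [Op ( [Op ( [Op n] )] )]]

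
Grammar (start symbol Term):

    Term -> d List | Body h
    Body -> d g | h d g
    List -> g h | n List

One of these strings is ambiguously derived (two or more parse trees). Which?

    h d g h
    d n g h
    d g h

h d g h: 1 tree
d n g h: 1 tree
d g h: 2 trees

d g h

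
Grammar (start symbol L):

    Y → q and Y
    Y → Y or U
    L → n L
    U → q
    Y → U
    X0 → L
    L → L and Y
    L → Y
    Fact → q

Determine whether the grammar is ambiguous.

Ambiguous

Witness: q and q

Derivation 1: L ⇒ L and Y ⇒ Y and Y ⇒ U and Y ⇒ q and Y ⇒ q and U ⇒ q and q
Derivation 2: L ⇒ Y ⇒ q and Y ⇒ q and U ⇒ q and q

Two distinct leftmost derivations for the same string.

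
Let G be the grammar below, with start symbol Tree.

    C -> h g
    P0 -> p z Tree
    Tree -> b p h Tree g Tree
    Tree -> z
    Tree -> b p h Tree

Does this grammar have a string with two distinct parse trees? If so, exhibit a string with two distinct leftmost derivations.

Ambiguous

Witness: b p h b p h z g z

Derivation 1: Tree ⇒ b p h Tree g Tree ⇒ b p h b p h Tree g Tree ⇒ b p h b p h z g Tree ⇒ b p h b p h z g z
Derivation 2: Tree ⇒ b p h Tree ⇒ b p h b p h Tree g Tree ⇒ b p h b p h z g Tree ⇒ b p h b p h z g z

Two distinct leftmost derivations for the same string.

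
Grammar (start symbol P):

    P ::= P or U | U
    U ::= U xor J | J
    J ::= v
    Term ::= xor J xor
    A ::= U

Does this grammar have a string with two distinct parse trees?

Unambiguous

Only P, U, J are reachable from P; ignoring the rest: The grammar is stratified — P handles 'or' (left-recursive), U handles 'xor', J atoms. Each operator has a fixed associativity and precedence level, so every string has one parse.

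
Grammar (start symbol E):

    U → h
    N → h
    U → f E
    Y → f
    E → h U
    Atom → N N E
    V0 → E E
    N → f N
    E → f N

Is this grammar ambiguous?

Unambiguous

Only E, U, N are reachable from E; ignoring the rest: Restricted to the reachable nonterminals, every rule has the form A → t or A → t B, and no two rules for the same A share a first terminal. The grammar encodes a DFA — one run per string.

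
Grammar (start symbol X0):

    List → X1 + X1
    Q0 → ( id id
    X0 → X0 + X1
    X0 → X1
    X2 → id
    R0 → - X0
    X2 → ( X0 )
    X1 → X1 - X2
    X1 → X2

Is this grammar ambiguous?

(R0, Q0, List are unreachable from X0, so their rules don't affect L(X0).) The grammar is stratified — X0 handles '+' (left-recursive), X1 handles '-', X2 atoms. Each operator has a fixed associativity and precedence level, so every string has one parse.

Unambiguous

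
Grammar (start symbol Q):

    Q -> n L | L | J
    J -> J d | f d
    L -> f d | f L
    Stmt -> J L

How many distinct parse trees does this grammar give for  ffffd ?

1

Parse trees for ffffd:
  [Q [L f [L f [L f [L f d]]]]]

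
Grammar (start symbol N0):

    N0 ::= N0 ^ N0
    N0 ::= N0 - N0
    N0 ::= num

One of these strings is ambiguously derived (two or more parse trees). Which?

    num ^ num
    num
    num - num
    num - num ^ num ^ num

num - num ^ num ^ num

num ^ num: 1 tree
num: 1 tree
num - num: 1 tree
num - num ^ num ^ num: 5 trees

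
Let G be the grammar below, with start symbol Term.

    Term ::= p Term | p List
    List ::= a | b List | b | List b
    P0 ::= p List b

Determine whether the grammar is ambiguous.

Witness: p b b

Derivation 1: Term ⇒ p List ⇒ p b List ⇒ p b b
Derivation 2: Term ⇒ p List ⇒ p List b ⇒ p b b

Two distinct leftmost derivations for the same string.

Ambiguous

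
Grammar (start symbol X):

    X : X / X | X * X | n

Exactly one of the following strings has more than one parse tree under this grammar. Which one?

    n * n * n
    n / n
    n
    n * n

n * n * n: 2 trees
n / n: 1 tree
n: 1 tree
n * n: 1 tree

n * n * n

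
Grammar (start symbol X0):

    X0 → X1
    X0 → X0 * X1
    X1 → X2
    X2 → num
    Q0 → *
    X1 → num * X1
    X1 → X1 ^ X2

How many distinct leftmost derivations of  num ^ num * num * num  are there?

Parse trees for num ^ num * num * num:
  [X0 [X0 [X1 [X1 [X2 num]] ^ [X2 num]]] * [X1 num * [X1 [X2 num]]]]
  [X0 [X0 [X0 [X1 [X1 [X2 num]] ^ [X2 num]]] * [X1 [X2 num]]] * [X1 [X2 num]]]

2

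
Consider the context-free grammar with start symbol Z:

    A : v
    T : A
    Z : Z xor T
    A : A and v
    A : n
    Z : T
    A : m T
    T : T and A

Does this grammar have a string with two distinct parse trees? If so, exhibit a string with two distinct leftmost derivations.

Ambiguous

Witness: n and v

Derivation 1: Z ⇒ T ⇒ A ⇒ A and v ⇒ n and v
Derivation 2: Z ⇒ T ⇒ T and A ⇒ A and A ⇒ n and A ⇒ n and v

Two distinct leftmost derivations for the same string.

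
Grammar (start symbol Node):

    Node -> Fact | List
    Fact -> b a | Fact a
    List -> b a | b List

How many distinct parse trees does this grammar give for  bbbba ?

Parse trees for bbbba:
  [Node [List b [List b [List b [List b a]]]]]

1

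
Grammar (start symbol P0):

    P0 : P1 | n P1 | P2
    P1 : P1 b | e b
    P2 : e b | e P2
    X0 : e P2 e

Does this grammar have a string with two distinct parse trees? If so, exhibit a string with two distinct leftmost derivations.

Ambiguous

Witness: e b

Derivation 1: P0 ⇒ P1 ⇒ e b
Derivation 2: P0 ⇒ P2 ⇒ e b

Two distinct leftmost derivations for the same string.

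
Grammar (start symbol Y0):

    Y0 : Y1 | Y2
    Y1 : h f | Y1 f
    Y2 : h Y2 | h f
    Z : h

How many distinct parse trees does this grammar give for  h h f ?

Parse trees for h h f:
  [Y0 [Y2 h [Y2 h f]]]

1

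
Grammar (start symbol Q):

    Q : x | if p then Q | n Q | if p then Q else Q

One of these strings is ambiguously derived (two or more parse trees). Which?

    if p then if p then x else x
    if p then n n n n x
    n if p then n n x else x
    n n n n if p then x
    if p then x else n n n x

if p then if p then x else x

if p then if p then x else x: 2 trees
if p then n n n n x: 1 tree
n if p then n n x else x: 1 tree
n n n n if p then x: 1 tree
if p then x else n n n x: 1 tree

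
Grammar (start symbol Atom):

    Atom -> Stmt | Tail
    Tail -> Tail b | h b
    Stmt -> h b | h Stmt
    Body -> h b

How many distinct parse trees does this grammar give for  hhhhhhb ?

Parse trees for hhhhhhb:
  [Atom [Stmt h [Stmt h [Stmt h [Stmt h [Stmt h [Stmt h b]]]]]]]

1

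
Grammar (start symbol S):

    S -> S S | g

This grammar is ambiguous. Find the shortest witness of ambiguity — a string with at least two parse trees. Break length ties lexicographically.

g g g

length 1: no string has ≥2 trees
length 2: no string has ≥2 trees
length 3: g g g has 2 parse trees

Two derivations of g g g:
  S ⇒ S S ⇒ S S S ⇒ g S S ⇒ g g S ⇒ g g g
  S ⇒ S S ⇒ g S ⇒ g S S ⇒ g g S ⇒ g g g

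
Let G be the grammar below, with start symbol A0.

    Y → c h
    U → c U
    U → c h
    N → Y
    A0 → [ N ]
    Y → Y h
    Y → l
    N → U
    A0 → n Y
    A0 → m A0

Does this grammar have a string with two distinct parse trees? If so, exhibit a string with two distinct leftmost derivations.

Witness: [ c h ]

Derivation 1: A0 ⇒ [ N ] ⇒ [ Y ] ⇒ [ c h ]
Derivation 2: A0 ⇒ [ N ] ⇒ [ U ] ⇒ [ c h ]

Two distinct leftmost derivations for the same string.

Ambiguous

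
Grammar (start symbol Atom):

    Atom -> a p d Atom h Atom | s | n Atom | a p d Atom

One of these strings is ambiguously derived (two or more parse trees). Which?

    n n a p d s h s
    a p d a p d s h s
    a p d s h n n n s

n n a p d s h s: 1 tree
a p d a p d s h s: 2 trees
a p d s h n n n s: 1 tree

a p d a p d s h s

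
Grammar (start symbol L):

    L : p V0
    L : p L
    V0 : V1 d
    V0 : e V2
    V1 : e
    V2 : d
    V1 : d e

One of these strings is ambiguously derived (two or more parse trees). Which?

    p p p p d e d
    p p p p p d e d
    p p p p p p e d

p p p p d e d: 1 tree
p p p p p d e d: 1 tree
p p p p p p e d: 2 trees

p p p p p p e d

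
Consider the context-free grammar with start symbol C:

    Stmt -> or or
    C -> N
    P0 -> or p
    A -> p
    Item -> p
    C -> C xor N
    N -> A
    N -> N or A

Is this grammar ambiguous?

Unambiguous

Only C, N, A are reachable from C; ignoring the rest: C → C xor N | N  ;  N → N or A | A  — a left-associative chain with A at the bottom. Each string factors uniquely by precedence.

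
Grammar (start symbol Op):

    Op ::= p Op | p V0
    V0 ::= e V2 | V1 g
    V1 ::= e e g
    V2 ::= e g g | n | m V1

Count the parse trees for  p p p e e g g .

Parse trees for p p p e e g g:
  [Op p [Op p [Op p [V0 e [V2 e g g]]]]]
  [Op p [Op p [Op p [V0 [V1 e e g] g]]]]

2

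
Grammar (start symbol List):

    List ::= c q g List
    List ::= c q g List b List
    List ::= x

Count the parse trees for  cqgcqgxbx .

Parse trees for cqgcqgxbx:
  [List c q g [List c q g [List x] b [List x]]]
  [List c q g [List c q g [List x]] b [List x]]

2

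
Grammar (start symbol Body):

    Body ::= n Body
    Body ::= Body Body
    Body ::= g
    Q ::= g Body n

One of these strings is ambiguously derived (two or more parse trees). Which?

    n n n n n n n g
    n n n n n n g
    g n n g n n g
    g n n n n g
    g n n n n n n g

g n n g n n g

n n n n n n n g: 1 tree
n n n n n n g: 1 tree
g n n g n n g: 4 trees
g n n n n g: 1 tree
g n n n n n n g: 1 tree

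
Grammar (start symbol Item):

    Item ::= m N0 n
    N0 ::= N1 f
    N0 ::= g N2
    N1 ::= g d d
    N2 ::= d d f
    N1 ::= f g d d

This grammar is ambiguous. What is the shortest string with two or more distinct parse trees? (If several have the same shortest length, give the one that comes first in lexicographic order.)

length 6: m g d d f n has 2 parse trees

Two derivations of m g d d f n:
  Item ⇒ m N0 n ⇒ m N1 f n ⇒ m g d d f n
  Item ⇒ m N0 n ⇒ m g N2 n ⇒ m g d d f n

m g d d f n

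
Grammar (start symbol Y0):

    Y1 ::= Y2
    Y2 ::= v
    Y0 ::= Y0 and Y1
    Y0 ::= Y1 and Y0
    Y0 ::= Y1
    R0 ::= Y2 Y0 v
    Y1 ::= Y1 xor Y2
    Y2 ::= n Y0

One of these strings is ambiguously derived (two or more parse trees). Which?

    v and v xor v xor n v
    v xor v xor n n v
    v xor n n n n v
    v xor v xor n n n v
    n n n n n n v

v and v xor v xor n v: 2 trees
v xor v xor n n v: 1 tree
v xor n n n n v: 1 tree
v xor v xor n n n v: 1 tree
n n n n n n v: 1 tree

v and v xor v xor n v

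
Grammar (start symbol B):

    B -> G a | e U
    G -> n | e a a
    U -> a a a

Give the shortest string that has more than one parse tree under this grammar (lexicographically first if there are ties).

length 2: no string has ≥2 trees
length 4: e a a a has 2 parse trees

Two derivations of e a a a:
  B ⇒ G a ⇒ e a a a
  B ⇒ e U ⇒ e a a a

e a a a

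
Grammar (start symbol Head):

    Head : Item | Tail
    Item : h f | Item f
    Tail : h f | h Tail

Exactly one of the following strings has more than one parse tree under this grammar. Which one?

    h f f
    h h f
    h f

h f

h f f: 1 tree
h h f: 1 tree
h f: 2 trees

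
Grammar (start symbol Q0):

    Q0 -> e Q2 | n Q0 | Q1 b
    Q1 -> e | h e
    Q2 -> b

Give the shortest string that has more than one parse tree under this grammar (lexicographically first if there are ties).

length 2: e b has 2 parse trees

Two derivations of e b:
  Q0 ⇒ e Q2 ⇒ e b
  Q0 ⇒ Q1 b ⇒ e b

e b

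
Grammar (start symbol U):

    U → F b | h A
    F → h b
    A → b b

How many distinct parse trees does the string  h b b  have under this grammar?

2

Parse trees for h b b:
  [U [F h b] b]
  [U h [A b b]]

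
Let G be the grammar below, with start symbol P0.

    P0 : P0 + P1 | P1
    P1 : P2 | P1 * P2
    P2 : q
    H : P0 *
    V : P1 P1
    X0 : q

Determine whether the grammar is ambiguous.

(H, V, X0 are unreachable from P0, so their rules don't affect L(P0).) This is a standard precedence ladder (P0 over P1 over P2), with each level left-recursive on its own operator ('+' at P0, '*' at P1). That structure is LR(1), hence unambiguous.

Unambiguous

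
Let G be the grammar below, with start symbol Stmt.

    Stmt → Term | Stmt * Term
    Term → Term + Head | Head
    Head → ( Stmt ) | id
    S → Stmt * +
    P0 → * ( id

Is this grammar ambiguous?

Unambiguous

Only Stmt, Term, Head are reachable from Stmt; ignoring the rest: This is a standard precedence ladder (Stmt over Term over Head), with each level left-recursive on its own operator ('*' at Stmt, '+' at Term). That structure is LR(1), hence unambiguous.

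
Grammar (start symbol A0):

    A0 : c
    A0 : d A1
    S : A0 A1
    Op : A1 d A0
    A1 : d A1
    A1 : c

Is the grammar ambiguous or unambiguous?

Unambiguous

Only A0, A1 are reachable from A0; ignoring the rest: Each reachable nonterminal has at most one production per leading terminal, and all productions are right-linear; the derivation is determined token-by-token.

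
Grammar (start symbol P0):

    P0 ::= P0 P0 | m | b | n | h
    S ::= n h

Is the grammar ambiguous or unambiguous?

Witness: b b b

Derivation 1: P0 ⇒ P0 P0 ⇒ P0 P0 P0 ⇒ b P0 P0 ⇒ b b P0 ⇒ b b b
Derivation 2: P0 ⇒ P0 P0 ⇒ b P0 ⇒ b P0 P0 ⇒ b b P0 ⇒ b b b

Two distinct leftmost derivations for the same string.

Ambiguous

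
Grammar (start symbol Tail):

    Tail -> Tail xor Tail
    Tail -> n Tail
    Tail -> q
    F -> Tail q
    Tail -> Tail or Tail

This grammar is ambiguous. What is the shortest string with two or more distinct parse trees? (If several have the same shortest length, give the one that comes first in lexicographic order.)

length 1: no string has ≥2 trees
length 2: no string has ≥2 trees
length 3: no string has ≥2 trees
length 4: n q or q has 2 parse trees

Two derivations of n q or q:
  Tail ⇒ n Tail ⇒ n Tail or Tail ⇒ n q or Tail ⇒ n q or q
  Tail ⇒ Tail or Tail ⇒ n Tail or Tail ⇒ n q or Tail ⇒ n q or q

n q or q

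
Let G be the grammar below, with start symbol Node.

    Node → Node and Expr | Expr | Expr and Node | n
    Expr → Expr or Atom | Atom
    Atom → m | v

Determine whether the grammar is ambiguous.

Ambiguous

Witness: m and m

Derivation 1: Node ⇒ Node and Expr ⇒ Expr and Expr ⇒ Atom and Expr ⇒ m and Expr ⇒ m and Atom ⇒ m and m
Derivation 2: Node ⇒ Expr and Node ⇒ Atom and Node ⇒ m and Node ⇒ m and Expr ⇒ m and Atom ⇒ m and m

Two distinct leftmost derivations for the same string.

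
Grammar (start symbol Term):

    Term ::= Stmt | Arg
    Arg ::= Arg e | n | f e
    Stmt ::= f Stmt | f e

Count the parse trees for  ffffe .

Parse trees for ffffe:
  [Term [Stmt f [Stmt f [Stmt f [Stmt f e]]]]]

1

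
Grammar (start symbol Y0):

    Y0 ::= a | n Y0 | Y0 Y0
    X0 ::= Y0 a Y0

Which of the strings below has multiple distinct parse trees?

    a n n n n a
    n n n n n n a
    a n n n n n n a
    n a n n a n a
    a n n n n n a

a n n n n a: 1 tree
n n n n n n a: 1 tree
a n n n n n n a: 1 tree
n a n n a n a: 9 trees
a n n n n n a: 1 tree

n a n n a n a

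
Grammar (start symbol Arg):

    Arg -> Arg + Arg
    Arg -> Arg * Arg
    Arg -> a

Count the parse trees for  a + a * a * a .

Parse trees for a + a * a * a:
  [Arg [Arg a] + [Arg [Arg a] * [Arg [Arg a] * [Arg a]]]]
  [Arg [Arg a] + [Arg [Arg [Arg a] * [Arg a]] * [Arg a]]]
  [Arg [Arg [Arg a] + [Arg a]] * [Arg [Arg a] * [Arg a]]]
  [Arg [Arg [Arg a] + [Arg [Arg a] * [Arg a]]] * [Arg a]]
  [Arg [Arg [Arg [Arg a] + [Arg a]] * [Arg a]] * [Arg a]]

5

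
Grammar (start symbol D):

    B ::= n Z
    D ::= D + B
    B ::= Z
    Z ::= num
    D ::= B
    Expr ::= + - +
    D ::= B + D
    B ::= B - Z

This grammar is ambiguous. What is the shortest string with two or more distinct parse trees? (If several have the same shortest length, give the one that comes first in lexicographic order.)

length 1: no string has ≥2 trees
length 2: no string has ≥2 trees
length 3: num + num has 2 parse trees

Two derivations of num + num:
  D ⇒ D + B ⇒ B + B ⇒ Z + B ⇒ num + B ⇒ num + Z ⇒ num + num
  D ⇒ B + D ⇒ Z + D ⇒ num + D ⇒ num + B ⇒ num + Z ⇒ num + num

num + num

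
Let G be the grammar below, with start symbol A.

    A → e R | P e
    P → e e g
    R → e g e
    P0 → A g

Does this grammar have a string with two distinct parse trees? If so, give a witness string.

Witness: e e g e

Derivation 1: A ⇒ e R ⇒ e e g e
Derivation 2: A ⇒ P e ⇒ e e g e

Two distinct leftmost derivations for the same string.

Ambiguous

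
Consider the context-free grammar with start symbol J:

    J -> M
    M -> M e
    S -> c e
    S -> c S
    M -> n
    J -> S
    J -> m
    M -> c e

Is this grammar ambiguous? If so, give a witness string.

Ambiguous

Witness: c e

Derivation 1: J ⇒ M ⇒ c e
Derivation 2: J ⇒ S ⇒ c e

Two distinct leftmost derivations for the same string.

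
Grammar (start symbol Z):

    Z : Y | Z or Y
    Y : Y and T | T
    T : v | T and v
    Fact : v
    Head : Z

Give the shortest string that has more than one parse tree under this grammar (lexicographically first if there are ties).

v and v

length 1: no string has ≥2 trees
length 3: v and v has 2 parse trees

Two derivations of v and v:
  Z ⇒ Y ⇒ Y and T ⇒ T and T ⇒ v and T ⇒ v and v
  Z ⇒ Y ⇒ T ⇒ T and v ⇒ v and v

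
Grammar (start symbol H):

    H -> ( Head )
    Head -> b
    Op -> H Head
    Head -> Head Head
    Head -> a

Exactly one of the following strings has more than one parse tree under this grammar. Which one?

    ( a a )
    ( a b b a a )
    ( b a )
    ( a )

( a b b a a )

( a a ): 1 tree
( a b b a a ): 14 trees
( b a ): 1 tree
( a ): 1 tree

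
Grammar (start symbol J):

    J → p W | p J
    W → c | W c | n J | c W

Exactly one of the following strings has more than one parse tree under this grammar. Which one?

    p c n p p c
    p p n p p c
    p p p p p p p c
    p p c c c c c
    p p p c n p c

p c n p p c: 1 tree
p p n p p c: 1 tree
p p p p p p p c: 1 tree
p p c c c c c: 16 trees
p p p c n p c: 1 tree

p p c c c c c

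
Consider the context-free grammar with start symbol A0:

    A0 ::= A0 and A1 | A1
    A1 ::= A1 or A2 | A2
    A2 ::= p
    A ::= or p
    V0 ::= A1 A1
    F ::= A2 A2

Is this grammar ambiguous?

Unambiguous

(A, V0, F are unreachable from A0, so their rules don't affect L(A0).) A0 → A0 and A1 | A1  ;  A1 → A1 or A2 | A2  — a left-associative chain with A2 at the bottom. Each string factors uniquely by precedence.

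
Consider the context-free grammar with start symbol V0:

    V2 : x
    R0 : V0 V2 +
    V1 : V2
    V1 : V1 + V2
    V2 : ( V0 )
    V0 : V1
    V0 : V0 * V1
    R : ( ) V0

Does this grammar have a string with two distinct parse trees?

Only V0, V1, V2 are reachable from V0; ignoring the rest: V0 → V0 * V1 | V1  ;  V1 → V1 + V2 | V2  — a left-associative chain with V2 at the bottom. Each string factors uniquely by precedence.

Unambiguous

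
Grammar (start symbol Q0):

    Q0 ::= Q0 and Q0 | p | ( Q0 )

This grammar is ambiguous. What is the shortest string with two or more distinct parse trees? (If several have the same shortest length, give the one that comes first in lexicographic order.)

length 1: no string has ≥2 trees
length 3: no string has ≥2 trees
length 5: p and p and p has 2 parse trees

Two derivations of p and p and p:
  Q0 ⇒ Q0 and Q0 ⇒ Q0 and Q0 and Q0 ⇒ p and Q0 and Q0 ⇒ p and p and Q0 ⇒ p and p and p
  Q0 ⇒ Q0 and Q0 ⇒ p and Q0 ⇒ p and Q0 and Q0 ⇒ p and p and Q0 ⇒ p and p and p

p and p and p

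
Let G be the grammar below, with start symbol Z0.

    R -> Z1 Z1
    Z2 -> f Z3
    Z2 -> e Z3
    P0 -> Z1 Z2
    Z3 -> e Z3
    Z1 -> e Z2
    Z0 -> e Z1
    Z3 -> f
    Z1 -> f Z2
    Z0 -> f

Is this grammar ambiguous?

Only Z0, Z1, Z2, Z3 are reachable from Z0; ignoring the rest: Restricted to the reachable nonterminals, every rule has the form A → t or A → t B, and no two rules for the same A share a first terminal. The grammar encodes a DFA — one run per string.

Unambiguous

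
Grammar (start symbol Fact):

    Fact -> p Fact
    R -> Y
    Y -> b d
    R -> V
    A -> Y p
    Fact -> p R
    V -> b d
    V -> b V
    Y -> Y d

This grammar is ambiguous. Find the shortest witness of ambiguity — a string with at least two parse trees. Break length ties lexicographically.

p b d

length 3: p b d has 2 parse trees

Two derivations of p b d:
  Fact ⇒ p R ⇒ p Y ⇒ p b d
  Fact ⇒ p R ⇒ p V ⇒ p b d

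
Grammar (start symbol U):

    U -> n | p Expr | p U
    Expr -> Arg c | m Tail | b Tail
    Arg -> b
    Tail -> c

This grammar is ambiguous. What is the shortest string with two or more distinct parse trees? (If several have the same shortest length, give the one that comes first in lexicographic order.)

length 1: no string has ≥2 trees
length 2: no string has ≥2 trees
length 3: p b c has 2 parse trees

Two derivations of p b c:
  U ⇒ p Expr ⇒ p Arg c ⇒ p b c
  U ⇒ p Expr ⇒ p b Tail ⇒ p b c

p b c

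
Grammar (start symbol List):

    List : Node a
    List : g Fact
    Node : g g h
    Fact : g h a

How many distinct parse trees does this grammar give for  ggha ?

2

Parse trees for ggha:
  [List [Node g g h] a]
  [List g [Fact g h a]]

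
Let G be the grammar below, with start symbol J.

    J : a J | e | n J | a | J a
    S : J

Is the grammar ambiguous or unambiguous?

Ambiguous

Witness: a a

Derivation 1: J ⇒ a J ⇒ a a
Derivation 2: J ⇒ J a ⇒ a a

Two distinct leftmost derivations for the same string.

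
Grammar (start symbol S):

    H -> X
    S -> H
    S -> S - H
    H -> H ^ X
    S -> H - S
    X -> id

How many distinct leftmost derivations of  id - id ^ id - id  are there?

4

Parse trees for id - id ^ id - id:
  [S [S [S [H [X id]]] - [H [H [X id]] ^ [X id]]] - [H [X id]]]
  [S [S [H [X id]] - [S [H [H [X id]] ^ [X id]]]] - [H [X id]]]
  [S [H [X id]] - [S [S [H [H [X id]] ^ [X id]]] - [H [X id]]]]
  [S [H [X id]] - [S [H [H [X id]] ^ [X id]] - [S [H [X id]]]]]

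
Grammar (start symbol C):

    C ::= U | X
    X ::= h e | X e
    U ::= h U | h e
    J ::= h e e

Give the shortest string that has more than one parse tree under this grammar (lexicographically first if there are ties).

h e

length 2: h e has 2 parse trees

Two derivations of h e:
  C ⇒ U ⇒ h e
  C ⇒ X ⇒ h e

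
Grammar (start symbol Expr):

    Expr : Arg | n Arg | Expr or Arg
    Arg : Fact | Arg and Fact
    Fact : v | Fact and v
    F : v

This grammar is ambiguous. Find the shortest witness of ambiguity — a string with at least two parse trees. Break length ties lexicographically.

v and v

length 1: no string has ≥2 trees
length 2: no string has ≥2 trees
length 3: v and v has 2 parse trees

Two derivations of v and v:
  Expr ⇒ Arg ⇒ Fact ⇒ Fact and v ⇒ v and v
  Expr ⇒ Arg ⇒ Arg and Fact ⇒ Fact and Fact ⇒ v and Fact ⇒ v and v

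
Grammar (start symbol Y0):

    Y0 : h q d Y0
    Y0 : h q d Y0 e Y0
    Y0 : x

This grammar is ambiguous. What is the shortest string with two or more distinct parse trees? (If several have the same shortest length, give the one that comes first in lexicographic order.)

length 1: no string has ≥2 trees
length 4: no string has ≥2 trees
length 6: no string has ≥2 trees
length 7: no string has ≥2 trees
length 9: h q d h q d x e x has 2 parse trees

Two derivations of h q d h q d x e x:
  Y0 ⇒ h q d Y0 ⇒ h q d h q d Y0 e Y0 ⇒ h q d h q d x e Y0 ⇒ h q d h q d x e x
  Y0 ⇒ h q d Y0 e Y0 ⇒ h q d h q d Y0 e Y0 ⇒ h q d h q d x e Y0 ⇒ h q d h q d x e x

h q d h q d x e x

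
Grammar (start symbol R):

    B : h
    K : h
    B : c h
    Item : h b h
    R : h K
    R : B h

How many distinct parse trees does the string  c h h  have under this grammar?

Parse trees for c h h:
  [R [B c h] h]

1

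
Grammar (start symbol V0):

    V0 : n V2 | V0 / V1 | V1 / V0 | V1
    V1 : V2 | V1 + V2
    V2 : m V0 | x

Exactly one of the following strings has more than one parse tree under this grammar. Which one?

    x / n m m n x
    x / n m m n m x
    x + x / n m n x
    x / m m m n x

x / n m m n x: 1 tree
x / n m m n m x: 1 tree
x + x / n m n x: 1 tree
x / m m m n x: 2 trees

x / m m m n x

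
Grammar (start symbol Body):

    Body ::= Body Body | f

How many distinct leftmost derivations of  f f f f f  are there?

Parse trees for f f f f f (showing first 6 of 14):
  [Body [Body f] [Body [Body f] [Body [Body f] [Body [Body f] [Body f]]]]]
  [Body [Body f] [Body [Body f] [Body [Body [Body f] [Body f]] [Body f]]]]
  [Body [Body f] [Body [Body [Body f] [Body f]] [Body [Body f] [Body f]]]]
  [Body [Body f] [Body [Body [Body f] [Body [Body f] [Body f]]] [Body f]]]
  [Body [Body f] [Body [Body [Body [Body f] [Body f]] [Body f]] [Body f]]]
  [Body [Body [Body f] [Body f]] [Body [Body f] [Body [Body f] [Body f]]]]

14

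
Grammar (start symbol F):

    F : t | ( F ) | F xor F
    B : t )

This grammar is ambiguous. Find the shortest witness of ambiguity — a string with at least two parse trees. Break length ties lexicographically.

t xor t xor t

length 1: no string has ≥2 trees
length 3: no string has ≥2 trees
length 5: t xor t xor t has 2 parse trees

Two derivations of t xor t xor t:
  F ⇒ F xor F ⇒ t xor F ⇒ t xor F xor F ⇒ t xor t xor F ⇒ t xor t xor t
  F ⇒ F xor F ⇒ F xor F xor F ⇒ t xor F xor F ⇒ t xor t xor F ⇒ t xor t xor t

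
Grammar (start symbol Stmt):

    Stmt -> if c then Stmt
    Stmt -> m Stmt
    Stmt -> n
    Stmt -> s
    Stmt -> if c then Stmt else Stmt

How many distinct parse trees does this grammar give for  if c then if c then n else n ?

Parse trees for if c then if c then n else n:
  [Stmt if c then [Stmt if c then [Stmt n] else [Stmt n]]]
  [Stmt if c then [Stmt if c then [Stmt n]] else [Stmt n]]

2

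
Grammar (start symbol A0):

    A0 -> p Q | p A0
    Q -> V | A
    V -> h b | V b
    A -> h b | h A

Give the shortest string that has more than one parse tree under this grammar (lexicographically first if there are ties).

p h b

length 3: p h b has 2 parse trees

Two derivations of p h b:
  A0 ⇒ p Q ⇒ p V ⇒ p h b
  A0 ⇒ p Q ⇒ p A ⇒ p h b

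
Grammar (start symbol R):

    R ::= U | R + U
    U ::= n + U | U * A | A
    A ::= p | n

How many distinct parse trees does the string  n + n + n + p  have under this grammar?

Parse trees for n + n + n + p:
  [R [U n + [U n + [U n + [U [A p]]]]]]
  [R [R [U [A n]]] + [U n + [U n + [U [A p]]]]]
  [R [R [U n + [U [A n]]]] + [U n + [U [A p]]]]
  [R [R [R [U [A n]]] + [U [A n]]] + [U n + [U [A p]]]]
  [R [R [U n + [U n + [U [A n]]]]] + [U [A p]]]
  [R [R [R [U [A n]]] + [U n + [U [A n]]]] + [U [A p]]]
  [R [R [R [U n + [U [A n]]]] + [U [A n]]] + [U [A p]]]
  [R [R [R [R [U [A n]]] + [U [A n]]] + [U [A n]]] + [U [A p]]]

8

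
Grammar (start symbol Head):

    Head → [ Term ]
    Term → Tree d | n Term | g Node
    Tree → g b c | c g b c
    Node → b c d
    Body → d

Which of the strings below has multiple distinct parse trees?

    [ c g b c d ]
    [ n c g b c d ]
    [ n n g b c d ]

[ c g b c d ]: 1 tree
[ n c g b c d ]: 1 tree
[ n n g b c d ]: 2 trees

[ n n g b c d ]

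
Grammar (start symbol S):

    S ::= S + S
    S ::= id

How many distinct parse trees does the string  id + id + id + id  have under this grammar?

Parse trees for id + id + id + id:
  [S [S id] + [S [S id] + [S [S id] + [S id]]]]
  [S [S id] + [S [S [S id] + [S id]] + [S id]]]
  [S [S [S id] + [S id]] + [S [S id] + [S id]]]
  [S [S [S id] + [S [S id] + [S id]]] + [S id]]
  [S [S [S [S id] + [S id]] + [S id]] + [S id]]

5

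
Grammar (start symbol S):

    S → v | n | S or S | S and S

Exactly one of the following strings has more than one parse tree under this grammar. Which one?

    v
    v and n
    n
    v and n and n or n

v and n and n or n

v: 1 tree
v and n: 1 tree
n: 1 tree
v and n and n or n: 5 trees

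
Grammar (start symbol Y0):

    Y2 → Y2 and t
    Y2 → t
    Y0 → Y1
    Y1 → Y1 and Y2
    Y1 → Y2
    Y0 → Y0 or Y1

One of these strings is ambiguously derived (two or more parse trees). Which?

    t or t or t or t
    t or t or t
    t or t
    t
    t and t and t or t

t or t or t or t: 1 tree
t or t or t: 1 tree
t or t: 1 tree
t: 1 tree
t and t and t or t: 4 trees

t and t and t or t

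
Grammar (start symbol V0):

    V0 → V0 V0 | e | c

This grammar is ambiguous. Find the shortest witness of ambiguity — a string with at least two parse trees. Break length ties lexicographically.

length 1: no string has ≥2 trees
length 2: no string has ≥2 trees
length 3: c c c has 2 parse trees

Two derivations of c c c:
  V0 ⇒ V0 V0 ⇒ V0 V0 V0 ⇒ c V0 V0 ⇒ c c V0 ⇒ c c c
  V0 ⇒ V0 V0 ⇒ c V0 ⇒ c V0 V0 ⇒ c c V0 ⇒ c c c

c c c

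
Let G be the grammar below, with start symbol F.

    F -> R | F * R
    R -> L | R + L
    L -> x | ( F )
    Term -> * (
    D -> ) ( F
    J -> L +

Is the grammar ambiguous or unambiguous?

Only F, R, L are reachable from F; ignoring the rest: The grammar is stratified — F handles '*' (left-recursive), R handles '+', L atoms. Each operator has a fixed associativity and precedence level, so every string has one parse.

Unambiguous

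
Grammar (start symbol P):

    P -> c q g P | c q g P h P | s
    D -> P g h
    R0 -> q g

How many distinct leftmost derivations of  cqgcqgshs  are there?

Parse trees for cqgcqgshs:
  [P c q g [P c q g [P s] h [P s]]]
  [P c q g [P c q g [P s]] h [P s]]

2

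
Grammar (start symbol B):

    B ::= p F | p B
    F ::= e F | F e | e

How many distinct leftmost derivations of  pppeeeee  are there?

Parse trees for pppeeeee (showing first 6 of 16):
  [B p [B p [B p [F e [F e [F e [F e [F e]]]]]]]]
  [B p [B p [B p [F e [F e [F e [F [F e] e]]]]]]]
  [B p [B p [B p [F e [F e [F [F e [F e]] e]]]]]]
  [B p [B p [B p [F e [F e [F [F [F e] e] e]]]]]]
  [B p [B p [B p [F e [F [F e [F e [F e]]] e]]]]]
  [B p [B p [B p [F e [F [F e [F [F e] e]] e]]]]]

16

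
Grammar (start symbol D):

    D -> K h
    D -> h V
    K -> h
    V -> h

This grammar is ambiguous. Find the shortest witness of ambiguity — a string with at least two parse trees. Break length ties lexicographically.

h h

length 2: h h has 2 parse trees

Two derivations of h h:
  D ⇒ K h ⇒ h h
  D ⇒ h V ⇒ h h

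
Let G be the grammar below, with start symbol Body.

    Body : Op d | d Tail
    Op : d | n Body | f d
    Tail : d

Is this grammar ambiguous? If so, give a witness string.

Witness: d d

Derivation 1: Body ⇒ Op d ⇒ d d
Derivation 2: Body ⇒ d Tail ⇒ d d

Two distinct leftmost derivations for the same string.

Ambiguous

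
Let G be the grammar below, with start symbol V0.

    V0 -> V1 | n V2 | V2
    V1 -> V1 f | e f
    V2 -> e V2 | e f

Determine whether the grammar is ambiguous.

Witness: e f

Derivation 1: V0 ⇒ V1 ⇒ e f
Derivation 2: V0 ⇒ V2 ⇒ e f

Two distinct leftmost derivations for the same string.

Ambiguous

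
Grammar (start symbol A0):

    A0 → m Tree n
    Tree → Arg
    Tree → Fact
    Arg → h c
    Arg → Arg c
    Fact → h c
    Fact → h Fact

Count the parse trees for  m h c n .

2

Parse trees for m h c n:
  [A0 m [Tree [Arg h c]] n]
  [A0 m [Tree [Fact h c]] n]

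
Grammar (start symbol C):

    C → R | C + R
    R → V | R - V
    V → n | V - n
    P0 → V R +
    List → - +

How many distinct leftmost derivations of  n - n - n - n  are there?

8

Parse trees for n - n - n - n:
  [C [R [V [V [V [V n] - n] - n] - n]]]
  [C [R [R [V n]] - [V [V [V n] - n] - n]]]
  [C [R [R [V [V n] - n]] - [V [V n] - n]]]
  [C [R [R [R [V n]] - [V n]] - [V [V n] - n]]]
  [C [R [R [V [V [V n] - n] - n]] - [V n]]]
  [C [R [R [R [V n]] - [V [V n] - n]] - [V n]]]
  [C [R [R [R [V [V n] - n]] - [V n]] - [V n]]]
  [C [R [R [R [R [V n]] - [V n]] - [V n]] - [V n]]]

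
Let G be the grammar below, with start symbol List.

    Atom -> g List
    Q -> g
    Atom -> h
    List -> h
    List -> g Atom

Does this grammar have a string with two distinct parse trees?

Unambiguous

Only List, Atom are reachable from List; ignoring the rest: Each reachable nonterminal has at most one production per leading terminal, and all productions are right-linear; the derivation is determined token-by-token.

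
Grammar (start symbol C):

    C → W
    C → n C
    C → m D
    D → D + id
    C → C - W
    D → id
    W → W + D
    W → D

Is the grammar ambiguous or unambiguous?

Ambiguous

Witness: id + id

Derivation 1: C ⇒ W ⇒ W + D ⇒ D + D ⇒ id + D ⇒ id + id
Derivation 2: C ⇒ W ⇒ D ⇒ D + id ⇒ id + id

Two distinct leftmost derivations for the same string.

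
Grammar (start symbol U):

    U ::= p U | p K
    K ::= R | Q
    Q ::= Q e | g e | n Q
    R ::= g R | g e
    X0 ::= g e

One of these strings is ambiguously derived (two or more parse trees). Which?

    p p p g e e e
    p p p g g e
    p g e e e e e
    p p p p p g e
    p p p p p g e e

p p p g e e e: 1 tree
p p p g g e: 1 tree
p g e e e e e: 1 tree
p p p p p g e: 2 trees
p p p p p g e e: 1 tree

p p p p p g e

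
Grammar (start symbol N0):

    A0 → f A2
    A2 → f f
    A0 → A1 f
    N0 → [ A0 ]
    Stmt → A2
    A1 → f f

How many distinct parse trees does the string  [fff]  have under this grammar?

Parse trees for [fff]:
  [N0 [ [A0 f [A2 f f]] ]]
  [N0 [ [A0 [A1 f f] f] ]]

2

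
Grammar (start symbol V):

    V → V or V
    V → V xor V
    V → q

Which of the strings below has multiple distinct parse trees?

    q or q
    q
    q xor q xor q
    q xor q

q xor q xor q

q or q: 1 tree
q: 1 tree
q xor q xor q: 2 trees
q xor q: 1 tree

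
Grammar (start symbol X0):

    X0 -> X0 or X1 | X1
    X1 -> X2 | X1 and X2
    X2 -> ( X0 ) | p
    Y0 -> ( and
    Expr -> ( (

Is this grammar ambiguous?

Only X0, X1, X2 are reachable from X0; ignoring the rest: The grammar is stratified — X0 handles 'or' (left-recursive), X1 handles 'and', X2 atoms. Each operator has a fixed associativity and precedence level, so every string has one parse.

Unambiguous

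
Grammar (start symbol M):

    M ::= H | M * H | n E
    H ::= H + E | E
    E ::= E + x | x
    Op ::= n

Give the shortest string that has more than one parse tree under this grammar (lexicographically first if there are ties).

length 1: no string has ≥2 trees
length 2: no string has ≥2 trees
length 3: x + x has 2 parse trees

Two derivations of x + x:
  M ⇒ H ⇒ H + E ⇒ E + E ⇒ x + E ⇒ x + x
  M ⇒ H ⇒ E ⇒ E + x ⇒ x + x

x + x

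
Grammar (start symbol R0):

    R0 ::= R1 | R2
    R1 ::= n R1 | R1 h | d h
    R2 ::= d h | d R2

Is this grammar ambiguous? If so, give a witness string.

Ambiguous

Witness: d h

Derivation 1: R0 ⇒ R1 ⇒ d h
Derivation 2: R0 ⇒ R2 ⇒ d h

Two distinct leftmost derivations for the same string.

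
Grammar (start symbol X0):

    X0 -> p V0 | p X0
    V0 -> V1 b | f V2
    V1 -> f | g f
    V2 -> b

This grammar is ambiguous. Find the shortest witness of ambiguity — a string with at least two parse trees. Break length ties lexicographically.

length 3: p f b has 2 parse trees

Two derivations of p f b:
  X0 ⇒ p V0 ⇒ p V1 b ⇒ p f b
  X0 ⇒ p V0 ⇒ p f V2 ⇒ p f b

p f b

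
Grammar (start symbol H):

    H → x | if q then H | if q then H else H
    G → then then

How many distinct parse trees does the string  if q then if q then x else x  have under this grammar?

Parse trees for if q then if q then x else x:
  [H if q then [H if q then [H x] else [H x]]]
  [H if q then [H if q then [H x]] else [H x]]

2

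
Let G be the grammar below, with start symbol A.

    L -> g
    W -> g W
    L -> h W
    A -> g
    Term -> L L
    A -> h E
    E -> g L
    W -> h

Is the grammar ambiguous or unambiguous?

(Term is unreachable from A, so its rules don't affect L(A).) Each reachable nonterminal has at most one production per leading terminal, and all productions are right-linear; the derivation is determined token-by-token.

Unambiguous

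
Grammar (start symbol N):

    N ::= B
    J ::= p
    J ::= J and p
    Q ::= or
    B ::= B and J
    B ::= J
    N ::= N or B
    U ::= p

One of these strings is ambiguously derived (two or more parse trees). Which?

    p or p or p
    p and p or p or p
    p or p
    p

p and p or p or p

p or p or p: 1 tree
p and p or p or p: 2 trees
p or p: 1 tree
p: 1 tree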